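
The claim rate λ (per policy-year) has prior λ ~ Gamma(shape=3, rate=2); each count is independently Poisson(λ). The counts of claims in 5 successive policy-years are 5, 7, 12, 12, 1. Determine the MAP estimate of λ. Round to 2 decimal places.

λ̂_MAP = 5.57

Σxᵢ = 5+7+12+12+1 = 37, with n = 5.
Posterior ∝ λ^2e^(−2λ) · λ^37e^(−5λ) = λ^39e^(−7λ), i.e. Gamma(shape=40, rate=7).
The mode of a Gamma(a, b) with a ≥ 1 (shape–rate) is (a−1)/b = 39/7 ≈ 5.57.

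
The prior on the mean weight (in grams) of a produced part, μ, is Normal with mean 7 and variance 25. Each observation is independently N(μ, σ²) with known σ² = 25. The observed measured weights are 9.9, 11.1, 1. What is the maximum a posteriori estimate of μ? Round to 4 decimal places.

μ̂_MAP = 7.2500

n = 3; x̄ = (9.9 + 11.1 + 1)/3 = 22/3 = 22/3 ≈ 7.3333.
For a Normal prior and Normal likelihood with known variance, the posterior is Normal; its mode equals its mean, the precision-weighted average.
Prior precision 1/σ₀² = 1/25 = 0.04; data precision n/σ² = 3/25 = 0.12.
μ̂ = (0.04·7 + 0.12·(22/3)) / (0.04 + 0.12) = 1.16/0.16 = 7.2500.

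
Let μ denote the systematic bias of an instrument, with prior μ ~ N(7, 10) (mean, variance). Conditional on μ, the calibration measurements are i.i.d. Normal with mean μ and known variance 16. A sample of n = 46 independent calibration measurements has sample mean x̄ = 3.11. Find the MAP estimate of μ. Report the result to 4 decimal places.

n = 46, x̄ = 3.11.
For a Normal prior and Normal likelihood with known variance, the posterior is Normal; its mode equals its mean, the precision-weighted average.
Prior precision 1/σ₀² = 1/10 = 0.1; data precision n/σ² = 46/16 = 2.875.
μ̂ = (0.1·7 + 2.875·3.11) / (0.1 + 2.875) = 9.64125/2.975 = 7713/2380 ≈ 3.2408.

μ̂_MAP = 3.2408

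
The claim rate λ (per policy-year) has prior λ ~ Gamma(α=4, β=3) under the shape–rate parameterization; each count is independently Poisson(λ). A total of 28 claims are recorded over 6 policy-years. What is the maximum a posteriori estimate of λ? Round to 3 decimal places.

Σxᵢ = 28, n = 6.
Posterior ∝ λ^3e^(−3λ) · λ^28e^(−6λ) = λ^31e^(−9λ), i.e. Gamma(shape=32, rate=9).
The mode of a Gamma(a, b) with a ≥ 1 (shape–rate) is (a−1)/b = 31/9 ≈ 3.444.

λ̂_MAP = 3.444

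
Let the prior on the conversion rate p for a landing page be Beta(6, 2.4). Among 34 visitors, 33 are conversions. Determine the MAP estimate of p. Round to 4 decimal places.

p̂_MAP = 0.9406

Prior: Beta(6, 2.4).
Data: 33 successes in 34 trials. The binomial likelihood contributes p^33(1−p)^1, so the posterior is Beta(6+33, 2.4+1) = Beta(39, 3.4).
For Beta(a, b) with a, b > 1 the mode is (a−1)/(a+b−2) = 38/40.4 ≈ 0.9406.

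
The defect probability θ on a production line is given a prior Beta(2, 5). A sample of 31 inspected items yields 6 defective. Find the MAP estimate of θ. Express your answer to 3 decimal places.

θ̂_MAP = 0.194

Prior: Beta(2, 5).
Data: 6 successes in 31 trials. The binomial likelihood contributes θ^6(1−θ)^25, so the posterior is Beta(2+6, 5+25) = Beta(8, 30).
For Beta(a, b) with a, b > 1 the mode is (a−1)/(a+b−2) = 7/36 ≈ 0.194.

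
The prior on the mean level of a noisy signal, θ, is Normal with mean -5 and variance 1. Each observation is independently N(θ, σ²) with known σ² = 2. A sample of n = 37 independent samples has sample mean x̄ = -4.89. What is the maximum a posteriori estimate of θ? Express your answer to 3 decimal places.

θ̂_MAP = -4.896

n = 37, x̄ = -4.89.
For a Normal prior and Normal likelihood with known variance, the posterior is Normal; its mode equals its mean, the precision-weighted average.
Prior precision 1/σ₀² = 1/1 = 1; data precision n/σ² = 37/2 = 18.5.
θ̂ = (1·(-5) + 18.5·(-4.89)) / (1 + 18.5) = (-95.465)/19.5 = -19093/3900 ≈ -4.896.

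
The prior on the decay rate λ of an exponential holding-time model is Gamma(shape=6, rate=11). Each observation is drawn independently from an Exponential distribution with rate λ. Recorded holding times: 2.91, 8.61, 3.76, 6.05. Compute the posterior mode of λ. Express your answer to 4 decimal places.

λ̂_MAP = 0.2784

The Exponential(rate=λ) likelihood is ∝ λ^n e^(−λΣtᵢ). Here n = 4 and Σtᵢ = 2.91 + 8.61 + 3.76 + 6.05 = 21.33.
Posterior ∝ λ^5e^(−11λ) · λ^4e^(−21.33λ) = λ^9e^(−32.33λ), i.e. Gamma(10, 32.33).
Mode = (a−1)/b = 9/32.33 ≈ 0.2784.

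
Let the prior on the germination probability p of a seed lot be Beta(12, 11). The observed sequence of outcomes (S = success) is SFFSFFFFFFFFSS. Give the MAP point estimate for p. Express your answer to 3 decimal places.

Prior: Beta(12, 11).
Data: 4 successes in 14 trials (from the sequence). The binomial likelihood contributes p^4(1−p)^10, so the posterior is Beta(12+4, 11+10) = Beta(16, 21).
For Beta(a, b) with a, b > 1 the mode is (a−1)/(a+b−2) = 15/35 ≈ 0.429.

p̂_MAP = 0.429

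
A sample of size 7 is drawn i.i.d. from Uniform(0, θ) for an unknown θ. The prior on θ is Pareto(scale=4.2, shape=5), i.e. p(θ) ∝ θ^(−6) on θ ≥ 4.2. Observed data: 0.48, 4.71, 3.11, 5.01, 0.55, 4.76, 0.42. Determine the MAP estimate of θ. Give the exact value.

The Uniform(0, θ) likelihood is θ^(−n) for θ ≥ max(xᵢ), zero otherwise. Here max(xᵢ) = 5.01.
Posterior ∝ θ^(−6) · θ^(−7) = θ^(−13) on θ ≥ max(4.2, 5.01) = 5.01.
This density is strictly decreasing in θ, so the posterior mode lies at the lower boundary of the support.

θ̂_MAP = 5.01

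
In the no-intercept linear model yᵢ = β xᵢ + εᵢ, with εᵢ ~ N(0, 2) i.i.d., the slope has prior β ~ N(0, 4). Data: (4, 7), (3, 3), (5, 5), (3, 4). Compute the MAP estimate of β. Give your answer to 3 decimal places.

log p(β | y) = −Σ(yᵢ − βxᵢ)²/(2·2) − β²/(2·4) + const.
Setting the derivative to zero: Σxᵢ(yᵢ − βxᵢ)/2 − β/4 = 0, so β = Σxᵢyᵢ / (Σxᵢ² + σ²/τ²).
Σxᵢyᵢ = 4·7 + 3·3 + 5·5 + 3·4 = 74; Σxᵢ² = 59; σ²/τ² = 0.5.
β̂_MAP = 74 / (59 + 0.5) = 74/59.5 ≈ 1.244.

β̂_MAP = 1.244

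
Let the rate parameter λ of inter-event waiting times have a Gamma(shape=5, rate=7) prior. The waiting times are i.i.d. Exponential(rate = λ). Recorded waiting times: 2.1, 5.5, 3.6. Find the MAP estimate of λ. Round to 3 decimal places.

λ̂_MAP = 0.385

The Exponential(rate=λ) likelihood is ∝ λ^n e^(−λΣtᵢ). Here n = 3 and Σtᵢ = 2.1 + 5.5 + 3.6 = 11.2.
Posterior ∝ λ^4e^(−7λ) · λ^3e^(−11.2λ) = λ^7e^(−18.2λ), i.e. Gamma(8, 18.2).
Mode = (a−1)/b = 7/18.2 ≈ 0.385.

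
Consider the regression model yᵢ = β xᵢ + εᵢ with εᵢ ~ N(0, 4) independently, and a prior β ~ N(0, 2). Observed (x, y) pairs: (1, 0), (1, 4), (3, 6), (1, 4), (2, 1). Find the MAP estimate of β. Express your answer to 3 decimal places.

log p(β | y) = −Σ(yᵢ − βxᵢ)²/(2·4) − β²/(2·2) + const.
Setting the derivative to zero: Σxᵢ(yᵢ − βxᵢ)/4 − β/2 = 0, so β = Σxᵢyᵢ / (Σxᵢ² + σ²/τ²).
Σxᵢyᵢ = 1·0 + 1·4 + 3·6 + 1·4 + 2·1 = 28; Σxᵢ² = 16; σ²/τ² = 2.
β̂_MAP = 28 / (16 + 2) = 28/18 ≈ 1.556.

β̂_MAP = 1.556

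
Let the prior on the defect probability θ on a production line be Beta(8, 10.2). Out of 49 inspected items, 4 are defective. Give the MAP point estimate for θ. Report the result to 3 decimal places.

Prior: Beta(8, 10.2).
Data: 4 successes in 49 trials. The binomial likelihood contributes θ^4(1−θ)^45, so the posterior is Beta(8+4, 10.2+45) = Beta(12, 55.2).
For Beta(a, b) with a, b > 1 the mode is (a−1)/(a+b−2) = 11/65.2 ≈ 0.169.

θ̂_MAP = 0.169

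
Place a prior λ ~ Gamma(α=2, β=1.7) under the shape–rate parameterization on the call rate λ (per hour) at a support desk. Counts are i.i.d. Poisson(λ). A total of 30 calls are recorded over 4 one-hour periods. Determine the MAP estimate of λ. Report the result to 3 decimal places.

λ̂_MAP = 5.439

Σxᵢ = 30, n = 4.
Posterior ∝ λe^(−1.7λ) · λ^30e^(−4λ) = λ^31e^(−5.7λ), i.e. Gamma(shape=32, rate=5.7).
The mode of a Gamma(a, b) with a ≥ 1 (shape–rate) is (a−1)/b = 31/5.7 ≈ 5.439.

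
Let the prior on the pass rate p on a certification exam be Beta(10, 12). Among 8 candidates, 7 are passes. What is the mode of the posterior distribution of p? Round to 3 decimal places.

Prior: Beta(10, 12).
Data: 7 successes in 8 trials. The binomial likelihood contributes p^7(1−p)^1, so the posterior is Beta(10+7, 12+1) = Beta(17, 13).
For Beta(a, b) with a, b > 1 the mode is (a−1)/(a+b−2) = 16/28 ≈ 0.571.

p̂_MAP = 0.571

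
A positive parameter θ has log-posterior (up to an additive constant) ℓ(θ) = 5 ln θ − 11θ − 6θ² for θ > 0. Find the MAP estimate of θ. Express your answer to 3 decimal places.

θ̂_MAP = 0.333

ℓ'(θ) = 5/θ − 11 − 12θ. Setting this to zero and multiplying by θ: 12θ² + 11θ − 5 = 0.
θ = (−11 + √(11² + 4·12·5)) / (2·12) = (−11 + √361) / 24 = (−11 + 19)/24 = 1/3.
ℓ''(θ) = −5/θ² − 12 < 0, confirming a maximum.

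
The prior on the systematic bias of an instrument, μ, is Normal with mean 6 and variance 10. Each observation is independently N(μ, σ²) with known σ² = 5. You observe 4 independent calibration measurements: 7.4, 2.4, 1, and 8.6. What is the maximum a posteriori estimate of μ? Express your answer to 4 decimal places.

μ̂_MAP = 4.9778

n = 4; x̄ = (7.4 + 2.4 + 1 + 8.6)/4 = 19.4/4 = 4.85.
For a Normal prior and Normal likelihood with known variance, the posterior is Normal; its mode equals its mean, the precision-weighted average.
Prior precision 1/σ₀² = 1/10 = 0.1; data precision n/σ² = 4/5 = 0.8.
μ̂ = (0.1·6 + 0.8·4.85) / (0.1 + 0.8) = 4.48/0.9 = 224/45 ≈ 4.9778.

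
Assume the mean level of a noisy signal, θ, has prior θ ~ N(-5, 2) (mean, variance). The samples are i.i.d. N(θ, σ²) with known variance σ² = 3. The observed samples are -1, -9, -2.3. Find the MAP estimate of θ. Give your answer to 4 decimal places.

n = 3; x̄ = ((-1) + (-9) + (-2.3))/3 = -12.3/3 = -4.1.
For a Normal prior and Normal likelihood with known variance, the posterior is Normal; its mode equals its mean, the precision-weighted average.
Prior precision 1/σ₀² = 1/2 = 0.5; data precision n/σ² = 3/3 = 1.
θ̂ = (0.5·(-5) + 1·(-4.1)) / (0.5 + 1) = (-6.6)/1.5 = -4.4000.

θ̂_MAP = -4.4000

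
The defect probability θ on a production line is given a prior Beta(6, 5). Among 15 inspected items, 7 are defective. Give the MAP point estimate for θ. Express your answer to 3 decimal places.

Prior: Beta(6, 5).
Data: 7 successes in 15 trials. The binomial likelihood contributes θ^7(1−θ)^8, so the posterior is Beta(6+7, 5+8) = Beta(13, 13).
For Beta(a, b) with a, b > 1 the mode is (a−1)/(a+b−2) = 12/24 ≈ 0.500.

θ̂_MAP = 0.500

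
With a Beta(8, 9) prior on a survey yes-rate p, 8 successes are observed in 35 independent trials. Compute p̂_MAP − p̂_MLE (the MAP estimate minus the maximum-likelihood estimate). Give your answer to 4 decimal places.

MAP − MLE = 0.0714

Posterior is Beta(16, 36); MAP = (16−1)/(52−2) = 15/50 ≈ 0.30000.
MLE ignores the prior: p̂_MLE = k/n = 8/35 ≈ 0.22857.
Difference = 15/50 − 8/35 = 1/14 ≈ 0.0714.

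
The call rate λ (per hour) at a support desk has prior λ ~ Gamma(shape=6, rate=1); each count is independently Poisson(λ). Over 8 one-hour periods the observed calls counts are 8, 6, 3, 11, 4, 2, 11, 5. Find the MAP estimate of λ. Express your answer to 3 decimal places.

λ̂_MAP = 6.111

Σxᵢ = 8+6+3+11+4+2+11+5 = 50, with n = 8.
Posterior ∝ λ^5e^(−1λ) · λ^50e^(−8λ) = λ^55e^(−9λ), i.e. Gamma(shape=56, rate=9).
The mode of a Gamma(a, b) with a ≥ 1 (shape–rate) is (a−1)/b = 55/9 ≈ 6.111.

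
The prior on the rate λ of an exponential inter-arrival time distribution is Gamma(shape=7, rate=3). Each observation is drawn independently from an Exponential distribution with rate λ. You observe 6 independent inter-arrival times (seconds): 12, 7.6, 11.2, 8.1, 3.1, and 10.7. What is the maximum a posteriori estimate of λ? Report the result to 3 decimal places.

λ̂_MAP = 0.215

The Exponential(rate=λ) likelihood is ∝ λ^n e^(−λΣtᵢ). Here n = 6 and Σtᵢ = 12 + 7.6 + 11.2 + 8.1 + 3.1 + 10.7 = 52.7.
Posterior ∝ λ^6e^(−3λ) · λ^6e^(−52.7λ) = λ^12e^(−55.7λ), i.e. Gamma(13, 55.7).
Mode = (a−1)/b = 12/55.7 ≈ 0.215.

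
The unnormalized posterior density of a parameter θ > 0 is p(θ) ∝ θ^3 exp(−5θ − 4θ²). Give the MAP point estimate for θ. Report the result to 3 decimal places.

ℓ'(θ) = 3/θ − 5 − 8θ. Setting this to zero and multiplying by θ: 8θ² + 5θ − 3 = 0.
θ = (−5 + √(5² + 4·8·3)) / (2·8) = (−5 + √121) / 16 = (−5 + 11)/16 = 3/8.
ℓ''(θ) = −3/θ² − 8 < 0, confirming a maximum.

θ̂_MAP = 0.375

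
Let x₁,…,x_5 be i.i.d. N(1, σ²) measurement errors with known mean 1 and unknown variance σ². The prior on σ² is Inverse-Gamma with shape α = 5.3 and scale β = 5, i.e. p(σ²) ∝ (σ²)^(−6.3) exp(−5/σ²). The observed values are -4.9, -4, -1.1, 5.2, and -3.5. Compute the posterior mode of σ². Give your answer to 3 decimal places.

σ̂²_MAP = 6.370

Sum of squared deviations about the known mean: SS = (-4.9−1)² + (-4−1)² + (-1.1−1)² + (5.2−1)² + (-3.5−1)² = 102.11.
The Normal likelihood contributes (σ²)^(−n/2) exp(−SS/(2σ²)), so the posterior is Inverse-Gamma(α + n/2, β + SS/2) = Inverse-Gamma(7.8, 56.055).
The mode of Inverse-Gamma(a, b) is b/(a+1) = 56.055/8.8 ≈ 6.370.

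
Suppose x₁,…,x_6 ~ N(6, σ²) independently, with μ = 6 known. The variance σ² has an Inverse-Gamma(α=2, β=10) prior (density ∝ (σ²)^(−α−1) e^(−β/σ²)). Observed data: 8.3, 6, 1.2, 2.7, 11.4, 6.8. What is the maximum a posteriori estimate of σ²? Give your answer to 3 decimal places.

σ̂²_MAP = 7.418

Sum of squared deviations about the known mean: SS = (8.3−6)² + (6−6)² + (1.2−6)² + (2.7−6)² + (11.4−6)² + (6.8−6)² = 69.02.
The Normal likelihood contributes (σ²)^(−n/2) exp(−SS/(2σ²)), so the posterior is Inverse-Gamma(α + n/2, β + SS/2) = Inverse-Gamma(5, 44.51).
The mode of Inverse-Gamma(a, b) is b/(a+1) = 44.51/6 ≈ 7.418.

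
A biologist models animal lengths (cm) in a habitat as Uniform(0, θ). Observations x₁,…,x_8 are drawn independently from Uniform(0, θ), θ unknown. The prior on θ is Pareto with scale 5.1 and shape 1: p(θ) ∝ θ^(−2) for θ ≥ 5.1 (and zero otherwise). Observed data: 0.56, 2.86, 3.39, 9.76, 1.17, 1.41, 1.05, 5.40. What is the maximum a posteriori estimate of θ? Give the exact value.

The Uniform(0, θ) likelihood is θ^(−n) for θ ≥ max(xᵢ), zero otherwise. Here max(xᵢ) = 9.76.
Posterior ∝ θ^(−2) · θ^(−8) = θ^(−10) on θ ≥ max(5.1, 9.76) = 9.76.
This density is strictly decreasing in θ, so the posterior mode lies at the lower boundary of the support.

θ̂_MAP = 9.76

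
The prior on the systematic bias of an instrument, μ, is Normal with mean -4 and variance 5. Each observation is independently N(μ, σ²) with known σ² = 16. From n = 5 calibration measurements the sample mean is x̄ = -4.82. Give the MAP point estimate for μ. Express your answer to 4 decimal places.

μ̂_MAP = -4.5000

n = 5, x̄ = -4.82.
For a Normal prior and Normal likelihood with known variance, the posterior is Normal; its mode equals its mean, the precision-weighted average.
Prior precision 1/σ₀² = 1/5 = 0.2; data precision n/σ² = 5/16 = 0.3125.
μ̂ = (0.2·(-4) + 0.3125·(-4.82)) / (0.2 + 0.3125) = (-2.30625)/0.5125 = -4.5000.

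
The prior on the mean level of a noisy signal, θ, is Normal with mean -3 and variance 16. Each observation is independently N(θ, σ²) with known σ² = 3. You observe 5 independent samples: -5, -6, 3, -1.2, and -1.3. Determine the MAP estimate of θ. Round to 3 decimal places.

n = 5; x̄ = ((-5) + (-6) + 3 + (-1.2) + (-1.3))/5 = -10.5/5 = -2.1.
For a Normal prior and Normal likelihood with known variance, the posterior is Normal; its mode equals its mean, the precision-weighted average.
Prior precision 1/σ₀² = 1/16 = 0.0625; data precision n/σ² = 5/3.
θ̂ = (0.0625·(-3) + (5/3)·(-2.1)) / (0.0625 + 5/3) = (-3.6875)/(83/48) = -177/83 ≈ -2.133.

θ̂_MAP = -2.133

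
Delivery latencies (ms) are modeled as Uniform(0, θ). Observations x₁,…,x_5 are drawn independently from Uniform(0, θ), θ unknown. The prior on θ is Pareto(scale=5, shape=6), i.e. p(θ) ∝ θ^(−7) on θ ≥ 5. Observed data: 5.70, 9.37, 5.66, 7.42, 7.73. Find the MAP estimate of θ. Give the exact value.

θ̂_MAP = 9.37

The Uniform(0, θ) likelihood is θ^(−n) for θ ≥ max(xᵢ), zero otherwise. Here max(xᵢ) = 9.37.
Posterior ∝ θ^(−7) · θ^(−5) = θ^(−12) on θ ≥ max(5, 9.37) = 9.37.
This density is strictly decreasing in θ, so the posterior mode lies at the lower boundary of the support.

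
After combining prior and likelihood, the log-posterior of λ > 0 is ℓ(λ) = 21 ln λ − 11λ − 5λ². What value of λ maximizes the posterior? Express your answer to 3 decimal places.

ℓ'(λ) = 21/λ − 11 − 10λ. Setting this to zero and multiplying by λ: 10λ² + 11λ − 21 = 0.
λ = (−11 + √(11² + 4·10·21)) / (2·10) = (−11 + √961) / 20 = (−11 + 31)/20 = 1.
ℓ''(λ) = −21/λ² − 10 < 0, confirming a maximum.

λ̂_MAP = 1.000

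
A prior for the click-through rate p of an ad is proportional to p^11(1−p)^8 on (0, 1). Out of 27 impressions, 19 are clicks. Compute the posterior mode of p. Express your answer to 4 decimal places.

The prior density ∝ p^11(1−p)^8 is the kernel of Beta(12, 9).
Data: 19 successes in 27 trials. The binomial likelihood contributes p^19(1−p)^8, so the posterior is Beta(12+19, 9+8) = Beta(31, 17).
For Beta(a, b) with a, b > 1 the mode is (a−1)/(a+b−2) = 30/46 ≈ 0.6522.

p̂_MAP = 0.6522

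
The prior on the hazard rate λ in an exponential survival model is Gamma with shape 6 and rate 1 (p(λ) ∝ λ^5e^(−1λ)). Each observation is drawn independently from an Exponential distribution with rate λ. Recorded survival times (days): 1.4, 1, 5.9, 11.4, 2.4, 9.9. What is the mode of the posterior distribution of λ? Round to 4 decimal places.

The Exponential(rate=λ) likelihood is ∝ λ^n e^(−λΣtᵢ). Here n = 6 and Σtᵢ = 1.4 + 1 + 5.9 + 11.4 + 2.4 + 9.9 = 32.
Posterior ∝ λ^5e^(−1λ) · λ^6e^(−32λ) = λ^11e^(−33λ), i.e. Gamma(12, 33).
Mode = (a−1)/b = 11/33 ≈ 0.3333.

λ̂_MAP = 0.3333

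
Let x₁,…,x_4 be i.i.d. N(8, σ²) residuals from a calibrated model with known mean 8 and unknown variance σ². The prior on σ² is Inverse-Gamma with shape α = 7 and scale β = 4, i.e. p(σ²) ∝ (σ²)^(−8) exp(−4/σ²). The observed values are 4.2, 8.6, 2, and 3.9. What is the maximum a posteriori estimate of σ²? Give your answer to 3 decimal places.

Sum of squared deviations about the known mean: SS = (4.2−8)² + (8.6−8)² + (2−8)² + (3.9−8)² = 67.61.
The Normal likelihood contributes (σ²)^(−n/2) exp(−SS/(2σ²)), so the posterior is Inverse-Gamma(α + n/2, β + SS/2) = Inverse-Gamma(9, 37.805).
The mode of Inverse-Gamma(a, b) is b/(a+1) = 37.805/10 ≈ 3.781.

σ̂²_MAP = 3.781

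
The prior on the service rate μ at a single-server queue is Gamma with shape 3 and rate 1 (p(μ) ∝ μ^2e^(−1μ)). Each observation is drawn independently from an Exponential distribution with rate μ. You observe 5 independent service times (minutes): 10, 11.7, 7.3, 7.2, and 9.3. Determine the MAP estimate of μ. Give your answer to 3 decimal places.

The Exponential(rate=μ) likelihood is ∝ μ^n e^(−μΣtᵢ). Here n = 5 and Σtᵢ = 10 + 11.7 + 7.3 + 7.2 + 9.3 = 45.5.
Posterior ∝ μ^2e^(−1μ) · μ^5e^(−45.5μ) = μ^7e^(−46.5μ), i.e. Gamma(8, 46.5).
Mode = (a−1)/b = 7/46.5 ≈ 0.151.

μ̂_MAP = 0.151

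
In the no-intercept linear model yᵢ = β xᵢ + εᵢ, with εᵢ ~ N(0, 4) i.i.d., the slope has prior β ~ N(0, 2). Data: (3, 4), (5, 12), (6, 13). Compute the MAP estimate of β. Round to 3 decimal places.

β̂_MAP = 2.083

log p(β | y) = −Σ(yᵢ − βxᵢ)²/(2·4) − β²/(2·2) + const.
Setting the derivative to zero: Σxᵢ(yᵢ − βxᵢ)/4 − β/2 = 0, so β = Σxᵢyᵢ / (Σxᵢ² + σ²/τ²).
Σxᵢyᵢ = 3·4 + 5·12 + 6·13 = 150; Σxᵢ² = 70; σ²/τ² = 2.
β̂_MAP = 150 / (70 + 2) = 150/72 ≈ 2.083.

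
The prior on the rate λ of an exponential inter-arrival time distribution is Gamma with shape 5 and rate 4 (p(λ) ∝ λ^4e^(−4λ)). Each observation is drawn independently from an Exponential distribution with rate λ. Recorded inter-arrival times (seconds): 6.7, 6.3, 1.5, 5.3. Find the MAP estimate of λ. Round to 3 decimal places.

λ̂_MAP = 0.336

The Exponential(rate=λ) likelihood is ∝ λ^n e^(−λΣtᵢ). Here n = 4 and Σtᵢ = 6.7 + 6.3 + 1.5 + 5.3 = 19.8.
Posterior ∝ λ^4e^(−4λ) · λ^4e^(−19.8λ) = λ^8e^(−23.8λ), i.e. Gamma(9, 23.8).
Mode = (a−1)/b = 8/23.8 ≈ 0.336.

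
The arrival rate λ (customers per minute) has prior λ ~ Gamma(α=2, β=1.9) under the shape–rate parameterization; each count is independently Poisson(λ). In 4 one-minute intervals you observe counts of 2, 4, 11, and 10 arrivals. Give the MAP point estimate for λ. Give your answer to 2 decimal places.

Σxᵢ = 2+4+11+10 = 27, with n = 4.
Posterior ∝ λe^(−1.9λ) · λ^27e^(−4λ) = λ^28e^(−5.9λ), i.e. Gamma(shape=29, rate=5.9).
The mode of a Gamma(a, b) with a ≥ 1 (shape–rate) is (a−1)/b = 28/5.9 ≈ 4.75.

λ̂_MAP = 4.75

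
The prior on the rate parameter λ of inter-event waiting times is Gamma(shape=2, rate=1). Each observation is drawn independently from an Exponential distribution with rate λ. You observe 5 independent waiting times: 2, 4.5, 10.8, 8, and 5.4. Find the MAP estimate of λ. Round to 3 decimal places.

λ̂_MAP = 0.189

The Exponential(rate=λ) likelihood is ∝ λ^n e^(−λΣtᵢ). Here n = 5 and Σtᵢ = 2 + 4.5 + 10.8 + 8 + 5.4 = 30.7.
Posterior ∝ λe^(−1λ) · λ^5e^(−30.7λ) = λ^6e^(−31.7λ), i.e. Gamma(7, 31.7).
Mode = (a−1)/b = 6/31.7 ≈ 0.189.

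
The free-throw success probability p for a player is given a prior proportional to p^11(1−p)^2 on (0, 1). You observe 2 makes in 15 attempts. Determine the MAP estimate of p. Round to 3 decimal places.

The prior density ∝ p^11(1−p)^2 is the kernel of Beta(12, 3).
Data: 2 successes in 15 trials. The binomial likelihood contributes p^2(1−p)^13, so the posterior is Beta(12+2, 3+13) = Beta(14, 16).
For Beta(a, b) with a, b > 1 the mode is (a−1)/(a+b−2) = 13/28 ≈ 0.464.

p̂_MAP = 0.464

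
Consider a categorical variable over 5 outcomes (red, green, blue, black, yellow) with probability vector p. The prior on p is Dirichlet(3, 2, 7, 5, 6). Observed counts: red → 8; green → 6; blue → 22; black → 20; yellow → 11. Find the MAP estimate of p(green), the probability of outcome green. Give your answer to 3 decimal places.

MAP estimate of p(green) = 0.082

The posterior is Dirichlet(αᵢ + nᵢ) = Dirichlet(11, 8, 29, 25, 17).
For a Dirichlet(a₁,…,a_K) with all aᵢ > 1, the mode has j-th component (aⱼ − 1)/(Σaᵢ − K).
Here Σaᵢ = 90 and K = 5, so p(green) = (8 − 1)/(90 − 5) = 7/85 ≈ 0.082.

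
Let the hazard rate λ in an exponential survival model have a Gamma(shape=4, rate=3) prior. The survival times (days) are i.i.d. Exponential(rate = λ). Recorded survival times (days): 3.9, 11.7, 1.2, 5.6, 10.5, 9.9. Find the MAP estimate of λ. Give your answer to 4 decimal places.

The Exponential(rate=λ) likelihood is ∝ λ^n e^(−λΣtᵢ). Here n = 6 and Σtᵢ = 3.9 + 11.7 + 1.2 + 5.6 + 10.5 + 9.9 = 42.8.
Posterior ∝ λ^3e^(−3λ) · λ^6e^(−42.8λ) = λ^9e^(−45.8λ), i.e. Gamma(10, 45.8).
Mode = (a−1)/b = 9/45.8 ≈ 0.1965.

λ̂_MAP = 0.1965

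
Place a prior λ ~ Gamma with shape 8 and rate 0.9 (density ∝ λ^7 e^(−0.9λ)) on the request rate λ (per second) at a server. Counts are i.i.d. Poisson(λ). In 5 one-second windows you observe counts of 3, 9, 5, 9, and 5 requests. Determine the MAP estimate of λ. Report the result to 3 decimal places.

Σxᵢ = 3+9+5+9+5 = 31, with n = 5.
Posterior ∝ λ^7e^(−0.9λ) · λ^31e^(−5λ) = λ^38e^(−5.9λ), i.e. Gamma(shape=39, rate=5.9).
The mode of a Gamma(a, b) with a ≥ 1 (shape–rate) is (a−1)/b = 38/5.9 ≈ 6.441.

λ̂_MAP = 6.441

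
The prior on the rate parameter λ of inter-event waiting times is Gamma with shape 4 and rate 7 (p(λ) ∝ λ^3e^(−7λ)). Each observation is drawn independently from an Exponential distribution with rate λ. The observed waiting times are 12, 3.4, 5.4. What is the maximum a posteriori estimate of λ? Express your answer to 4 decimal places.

λ̂_MAP = 0.2158

The Exponential(rate=λ) likelihood is ∝ λ^n e^(−λΣtᵢ). Here n = 3 and Σtᵢ = 12 + 3.4 + 5.4 = 20.8.
Posterior ∝ λ^3e^(−7λ) · λ^3e^(−20.8λ) = λ^6e^(−27.8λ), i.e. Gamma(7, 27.8).
Mode = (a−1)/b = 6/27.8 ≈ 0.2158.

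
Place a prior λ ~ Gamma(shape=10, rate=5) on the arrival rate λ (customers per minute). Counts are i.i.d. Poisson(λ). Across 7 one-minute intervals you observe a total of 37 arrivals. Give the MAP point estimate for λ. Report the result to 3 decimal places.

Σxᵢ = 37, n = 7.
Posterior ∝ λ^9e^(−5λ) · λ^37e^(−7λ) = λ^46e^(−12λ), i.e. Gamma(shape=47, rate=12).
The mode of a Gamma(a, b) with a ≥ 1 (shape–rate) is (a−1)/b = 46/12 ≈ 3.833.

λ̂_MAP = 3.833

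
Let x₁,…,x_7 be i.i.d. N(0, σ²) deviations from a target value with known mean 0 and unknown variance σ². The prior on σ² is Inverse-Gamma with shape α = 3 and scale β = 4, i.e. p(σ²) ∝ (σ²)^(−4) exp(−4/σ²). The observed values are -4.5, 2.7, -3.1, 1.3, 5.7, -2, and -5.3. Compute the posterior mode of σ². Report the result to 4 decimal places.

Sum of squared deviations about the known mean: SS = (-4.5−0)² + (2.7−0)² + (-3.1−0)² + (1.3−0)² + (5.7−0)² + (-2−0)² + (-5.3−0)² = 103.42.
The Normal likelihood contributes (σ²)^(−n/2) exp(−SS/(2σ²)), so the posterior is Inverse-Gamma(α + n/2, β + SS/2) = Inverse-Gamma(6.5, 55.71).
The mode of Inverse-Gamma(a, b) is b/(a+1) = 55.71/7.5 ≈ 7.4280.

σ̂²_MAP = 7.4280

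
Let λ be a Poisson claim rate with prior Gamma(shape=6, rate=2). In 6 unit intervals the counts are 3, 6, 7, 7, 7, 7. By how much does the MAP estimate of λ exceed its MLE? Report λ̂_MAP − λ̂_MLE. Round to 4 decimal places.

Σxᵢ = 37. Posterior is Gamma(43, 8); MAP = (43−1)/8 = 42/8 ≈ 5.25000.
MLE = x̄ = 37/6 ≈ 6.16667.
Difference = 42/8 − 37/6 = -11/12 ≈ -0.9167.

MAP − MLE = -0.9167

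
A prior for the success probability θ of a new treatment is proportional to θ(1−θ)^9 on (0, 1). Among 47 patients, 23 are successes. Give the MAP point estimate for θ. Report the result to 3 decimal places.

θ̂_MAP = 0.421

The prior density ∝ θ(1−θ)^9 is the kernel of Beta(2, 10).
Data: 23 successes in 47 trials. The binomial likelihood contributes θ^23(1−θ)^24, so the posterior is Beta(2+23, 10+24) = Beta(25, 34).
For Beta(a, b) with a, b > 1 the mode is (a−1)/(a+b−2) = 24/57 ≈ 0.421.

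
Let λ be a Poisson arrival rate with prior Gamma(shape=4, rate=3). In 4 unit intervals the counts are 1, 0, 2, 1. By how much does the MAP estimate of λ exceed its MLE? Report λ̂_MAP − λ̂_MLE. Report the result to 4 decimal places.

Σxᵢ = 4. Posterior is Gamma(8, 7); MAP = (8−1)/7 = 7/7 ≈ 1.00000.
MLE = x̄ = 4/4 ≈ 1.00000.
Difference = 7/7 − 4/4 = 0 ≈ 0.0000.

MAP − MLE = 0.0000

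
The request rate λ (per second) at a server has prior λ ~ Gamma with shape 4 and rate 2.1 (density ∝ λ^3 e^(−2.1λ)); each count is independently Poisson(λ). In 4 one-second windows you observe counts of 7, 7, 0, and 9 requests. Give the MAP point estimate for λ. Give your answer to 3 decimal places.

Σxᵢ = 7+7+0+9 = 23, with n = 4.
Posterior ∝ λ^3e^(−2.1λ) · λ^23e^(−4λ) = λ^26e^(−6.1λ), i.e. Gamma(shape=27, rate=6.1).
The mode of a Gamma(a, b) with a ≥ 1 (shape–rate) is (a−1)/b = 26/6.1 ≈ 4.262.

λ̂_MAP = 4.262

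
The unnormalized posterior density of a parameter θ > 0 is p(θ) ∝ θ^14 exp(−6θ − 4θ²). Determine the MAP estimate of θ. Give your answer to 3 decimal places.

θ̂_MAP = 1.000

ℓ'(θ) = 14/θ − 6 − 8θ. Setting this to zero and multiplying by θ: 8θ² + 6θ − 14 = 0.
θ = (−6 + √(6² + 4·8·14)) / (2·8) = (−6 + √484) / 16 = (−6 + 22)/16 = 1.
ℓ''(θ) = −14/θ² − 8 < 0, confirming a maximum.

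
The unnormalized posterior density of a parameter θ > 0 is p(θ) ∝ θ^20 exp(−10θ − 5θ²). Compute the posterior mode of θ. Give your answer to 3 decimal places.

ℓ'(θ) = 20/θ − 10 − 10θ. Setting this to zero and multiplying by θ: 10θ² + 10θ − 20 = 0.
θ = (−10 + √(10² + 4·10·20)) / (2·10) = (−10 + √900) / 20 = (−10 + 30)/20 = 1.
ℓ''(θ) = −20/θ² − 10 < 0, confirming a maximum.

θ̂_MAP = 1.000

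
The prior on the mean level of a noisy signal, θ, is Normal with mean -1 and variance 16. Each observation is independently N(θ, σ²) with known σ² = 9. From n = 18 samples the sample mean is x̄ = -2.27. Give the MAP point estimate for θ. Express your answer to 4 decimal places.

θ̂_MAP = -2.2315

n = 18, x̄ = -2.27.
For a Normal prior and Normal likelihood with known variance, the posterior is Normal; its mode equals its mean, the precision-weighted average.
Prior precision 1/σ₀² = 1/16 = 0.0625; data precision n/σ² = 18/9 = 2.
θ̂ = (0.0625·(-1) + 2·(-2.27)) / (0.0625 + 2) = (-4.6025)/2.0625 = -1841/825 ≈ -2.2315.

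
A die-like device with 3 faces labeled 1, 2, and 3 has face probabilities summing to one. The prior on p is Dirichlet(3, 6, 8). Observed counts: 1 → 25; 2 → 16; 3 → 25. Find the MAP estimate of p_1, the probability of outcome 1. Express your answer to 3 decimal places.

The posterior is Dirichlet(αᵢ + nᵢ) = Dirichlet(28, 22, 33).
For a Dirichlet(a₁,…,a_K) with all aᵢ > 1, the mode has j-th component (aⱼ − 1)/(Σaᵢ − K).
Here Σaᵢ = 83 and K = 3, so p_1 = (28 − 1)/(83 − 3) = 27/80 ≈ 0.338.

MAP estimate: 0.338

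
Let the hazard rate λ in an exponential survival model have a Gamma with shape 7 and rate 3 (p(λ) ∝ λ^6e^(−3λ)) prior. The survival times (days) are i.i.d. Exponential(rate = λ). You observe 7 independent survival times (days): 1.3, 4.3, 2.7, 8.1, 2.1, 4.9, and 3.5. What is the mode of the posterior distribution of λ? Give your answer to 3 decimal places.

λ̂_MAP = 0.435

The Exponential(rate=λ) likelihood is ∝ λ^n e^(−λΣtᵢ). Here n = 7 and Σtᵢ = 1.3 + 4.3 + 2.7 + 8.1 + 2.1 + 4.9 + 3.5 = 26.9.
Posterior ∝ λ^6e^(−3λ) · λ^7e^(−26.9λ) = λ^13e^(−29.9λ), i.e. Gamma(14, 29.9).
Mode = (a−1)/b = 13/29.9 ≈ 0.435.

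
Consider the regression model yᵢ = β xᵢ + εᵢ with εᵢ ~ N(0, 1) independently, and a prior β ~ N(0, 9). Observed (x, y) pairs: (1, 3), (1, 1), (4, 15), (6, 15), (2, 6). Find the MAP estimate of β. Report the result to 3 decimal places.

β̂_MAP = 2.857

log p(β | y) = −Σ(yᵢ − βxᵢ)²/(2·1) − β²/(2·9) + const.
Setting the derivative to zero: Σxᵢ(yᵢ − βxᵢ)/1 − β/9 = 0, so β = Σxᵢyᵢ / (Σxᵢ² + σ²/τ²).
Σxᵢyᵢ = 1·3 + 1·1 + 4·15 + 6·15 + 2·6 = 166; Σxᵢ² = 58; σ²/τ² = 1/9.
β̂_MAP = 166 / (58 + 1/9) = 166/(523/9) = 1494/523 ≈ 2.857.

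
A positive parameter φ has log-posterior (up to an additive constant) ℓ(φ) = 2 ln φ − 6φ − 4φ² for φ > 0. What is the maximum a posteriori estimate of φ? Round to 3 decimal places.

φ̂_MAP = 0.250

ℓ'(φ) = 2/φ − 6 − 8φ. Setting this to zero and multiplying by φ: 8φ² + 6φ − 2 = 0.
φ = (−6 + √(6² + 4·8·2)) / (2·8) = (−6 + √100) / 16 = (−6 + 10)/16 = 1/4.
ℓ''(φ) = −2/φ² − 8 < 0, confirming a maximum.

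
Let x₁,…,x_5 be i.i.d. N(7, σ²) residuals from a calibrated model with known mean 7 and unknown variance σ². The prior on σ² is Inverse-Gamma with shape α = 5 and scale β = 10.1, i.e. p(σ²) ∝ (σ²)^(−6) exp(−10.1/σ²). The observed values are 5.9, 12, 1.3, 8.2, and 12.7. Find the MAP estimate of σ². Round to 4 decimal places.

Sum of squared deviations about the known mean: SS = (5.9−7)² + (12−7)² + (1.3−7)² + (8.2−7)² + (12.7−7)² = 92.63.
The Normal likelihood contributes (σ²)^(−n/2) exp(−SS/(2σ²)), so the posterior is Inverse-Gamma(α + n/2, β + SS/2) = Inverse-Gamma(7.5, 56.415).
The mode of Inverse-Gamma(a, b) is b/(a+1) = 56.415/8.5 ≈ 6.6371.

σ̂²_MAP = 6.6371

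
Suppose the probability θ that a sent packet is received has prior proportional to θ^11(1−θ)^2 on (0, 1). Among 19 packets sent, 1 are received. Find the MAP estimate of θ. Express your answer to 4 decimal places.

The prior density ∝ θ^11(1−θ)^2 is the kernel of Beta(12, 3).
Data: 1 success in 19 trials. The binomial likelihood contributes θ(1−θ)^18, so the posterior is Beta(12+1, 3+18) = Beta(13, 21).
For Beta(a, b) with a, b > 1 the mode is (a−1)/(a+b−2) = 12/32 ≈ 0.3750.

θ̂_MAP = 0.3750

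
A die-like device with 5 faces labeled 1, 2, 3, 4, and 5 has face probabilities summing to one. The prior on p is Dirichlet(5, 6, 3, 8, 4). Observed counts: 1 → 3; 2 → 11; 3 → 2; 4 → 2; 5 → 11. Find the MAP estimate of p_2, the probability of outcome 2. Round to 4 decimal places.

The posterior is Dirichlet(αᵢ + nᵢ) = Dirichlet(8, 17, 5, 10, 15).
For a Dirichlet(a₁,…,a_K) with all aᵢ > 1, the mode has j-th component (aⱼ − 1)/(Σaᵢ − K).
Here Σaᵢ = 55 and K = 5, so p_2 = (17 − 1)/(55 − 5) = 16/50 ≈ 0.3200.

MAP estimate: 0.3200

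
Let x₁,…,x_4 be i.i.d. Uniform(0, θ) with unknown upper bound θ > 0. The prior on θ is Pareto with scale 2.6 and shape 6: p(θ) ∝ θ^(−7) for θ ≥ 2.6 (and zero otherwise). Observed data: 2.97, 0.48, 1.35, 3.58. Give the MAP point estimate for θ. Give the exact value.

The Uniform(0, θ) likelihood is θ^(−n) for θ ≥ max(xᵢ), zero otherwise. Here max(xᵢ) = 3.58.
Posterior ∝ θ^(−7) · θ^(−4) = θ^(−11) on θ ≥ max(2.6, 3.58) = 3.58.
This density is strictly decreasing in θ, so the posterior mode lies at the lower boundary of the support.

θ̂_MAP = 3.58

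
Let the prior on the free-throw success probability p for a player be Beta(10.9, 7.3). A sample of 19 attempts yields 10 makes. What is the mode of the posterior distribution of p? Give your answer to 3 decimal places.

Prior: Beta(10.9, 7.3).
Data: 10 successes in 19 trials. The binomial likelihood contributes p^10(1−p)^9, so the posterior is Beta(10.9+10, 7.3+9) = Beta(20.9, 16.3).
For Beta(a, b) with a, b > 1 the mode is (a−1)/(a+b−2) = 19.9/35.2 ≈ 0.565.

p̂_MAP = 0.565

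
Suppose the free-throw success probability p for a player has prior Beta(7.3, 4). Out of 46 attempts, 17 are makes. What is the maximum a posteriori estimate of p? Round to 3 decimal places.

p̂_MAP = 0.421

Prior: Beta(7.3, 4).
Data: 17 successes in 46 trials. The binomial likelihood contributes p^17(1−p)^29, so the posterior is Beta(7.3+17, 4+29) = Beta(24.3, 33).
For Beta(a, b) with a, b > 1 the mode is (a−1)/(a+b−2) = 23.3/55.3 ≈ 0.421.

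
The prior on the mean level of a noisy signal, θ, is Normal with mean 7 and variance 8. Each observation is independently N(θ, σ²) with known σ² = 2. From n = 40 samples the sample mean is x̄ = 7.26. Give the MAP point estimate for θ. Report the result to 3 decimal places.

n = 40, x̄ = 7.26.
For a Normal prior and Normal likelihood with known variance, the posterior is Normal; its mode equals its mean, the precision-weighted average.
Prior precision 1/σ₀² = 1/8 = 0.125; data precision n/σ² = 40/2 = 20.
θ̂ = (0.125·7 + 20·7.26) / (0.125 + 20) = 146.075/20.125 = 5843/805 ≈ 7.258.

θ̂_MAP = 7.258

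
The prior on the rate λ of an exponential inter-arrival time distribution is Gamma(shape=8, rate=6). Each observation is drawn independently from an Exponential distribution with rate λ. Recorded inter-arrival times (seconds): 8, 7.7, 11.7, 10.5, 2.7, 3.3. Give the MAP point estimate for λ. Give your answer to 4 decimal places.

The Exponential(rate=λ) likelihood is ∝ λ^n e^(−λΣtᵢ). Here n = 6 and Σtᵢ = 8 + 7.7 + 11.7 + 10.5 + 2.7 + 3.3 = 43.9.
Posterior ∝ λ^7e^(−6λ) · λ^6e^(−43.9λ) = λ^13e^(−49.9λ), i.e. Gamma(14, 49.9).
Mode = (a−1)/b = 13/49.9 ≈ 0.2605.

λ̂_MAP = 0.2605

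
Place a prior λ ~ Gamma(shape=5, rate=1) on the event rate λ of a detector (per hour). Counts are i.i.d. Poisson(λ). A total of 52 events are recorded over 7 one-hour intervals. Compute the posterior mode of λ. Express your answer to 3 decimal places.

Σxᵢ = 52, n = 7.
Posterior ∝ λ^4e^(−1λ) · λ^52e^(−7λ) = λ^56e^(−8λ), i.e. Gamma(shape=57, rate=8).
The mode of a Gamma(a, b) with a ≥ 1 (shape–rate) is (a−1)/b = 56/8 ≈ 7.000.

λ̂_MAP = 7.000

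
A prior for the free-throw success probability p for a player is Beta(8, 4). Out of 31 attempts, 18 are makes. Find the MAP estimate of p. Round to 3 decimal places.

Prior: Beta(8, 4).
Data: 18 successes in 31 trials. The binomial likelihood contributes p^18(1−p)^13, so the posterior is Beta(8+18, 4+13) = Beta(26, 17).
For Beta(a, b) with a, b > 1 the mode is (a−1)/(a+b−2) = 25/41 ≈ 0.610.

p̂_MAP = 0.610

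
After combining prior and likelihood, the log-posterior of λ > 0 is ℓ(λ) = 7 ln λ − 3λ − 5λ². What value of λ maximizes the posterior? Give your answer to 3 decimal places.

ℓ'(λ) = 7/λ − 3 − 10λ. Setting this to zero and multiplying by λ: 10λ² + 3λ − 7 = 0.
λ = (−3 + √(3² + 4·10·7)) / (2·10) = (−3 + √289) / 20 = (−3 + 17)/20 = 7/10.
ℓ''(λ) = −7/λ² − 10 < 0, confirming a maximum.

λ̂_MAP = 0.700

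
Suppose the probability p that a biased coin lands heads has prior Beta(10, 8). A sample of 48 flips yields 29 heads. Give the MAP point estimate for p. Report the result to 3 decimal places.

Prior: Beta(10, 8).
Data: 29 successes in 48 trials. The binomial likelihood contributes p^29(1−p)^19, so the posterior is Beta(10+29, 8+19) = Beta(39, 27).
For Beta(a, b) with a, b > 1 the mode is (a−1)/(a+b−2) = 38/64 ≈ 0.594.

p̂_MAP = 0.594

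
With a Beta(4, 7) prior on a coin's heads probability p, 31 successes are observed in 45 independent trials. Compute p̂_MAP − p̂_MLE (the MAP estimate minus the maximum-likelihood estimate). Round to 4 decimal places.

MAP − MLE = -0.0593

Posterior is Beta(35, 21); MAP = (35−1)/(56−2) = 34/54 ≈ 0.62963.
MLE ignores the prior: p̂_MLE = k/n = 31/45 ≈ 0.68889.
Difference = 34/54 − 31/45 = -8/135 ≈ -0.0593.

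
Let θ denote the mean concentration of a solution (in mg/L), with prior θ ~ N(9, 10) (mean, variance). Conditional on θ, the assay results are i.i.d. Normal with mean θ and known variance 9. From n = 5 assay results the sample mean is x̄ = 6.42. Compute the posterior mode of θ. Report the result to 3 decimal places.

n = 5, x̄ = 6.42.
For a Normal prior and Normal likelihood with known variance, the posterior is Normal; its mode equals its mean, the precision-weighted average.
Prior precision 1/σ₀² = 1/10 = 0.1; data precision n/σ² = 5/9.
θ̂ = (0.1·9 + (5/9)·6.42) / (0.1 + 5/9) = (67/15)/(59/90) = 402/59 ≈ 6.814.

θ̂_MAP = 6.814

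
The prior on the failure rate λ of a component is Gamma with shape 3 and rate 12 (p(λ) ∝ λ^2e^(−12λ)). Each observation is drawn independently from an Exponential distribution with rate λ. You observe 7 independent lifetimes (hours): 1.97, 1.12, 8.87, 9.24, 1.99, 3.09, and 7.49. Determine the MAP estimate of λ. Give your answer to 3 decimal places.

λ̂_MAP = 0.197

The Exponential(rate=λ) likelihood is ∝ λ^n e^(−λΣtᵢ). Here n = 7 and Σtᵢ = 1.97 + 1.12 + 8.87 + 9.24 + 1.99 + 3.09 + 7.49 = 33.77.
Posterior ∝ λ^2e^(−12λ) · λ^7e^(−33.77λ) = λ^9e^(−45.77λ), i.e. Gamma(10, 45.77).
Mode = (a−1)/b = 9/45.77 ≈ 0.197.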